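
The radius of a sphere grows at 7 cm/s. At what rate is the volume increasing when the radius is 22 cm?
13552π cm³/s

V = (4/3)πr³
dV/dt = dV/dr · dr/dt = 4πr² · 7
At r = 22: dV/dt = 13552π cm³/s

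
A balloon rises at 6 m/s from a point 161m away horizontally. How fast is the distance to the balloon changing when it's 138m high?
36√85/85 ≈ 3.905 m/s

z² = 161² + y²
z = √(161² + 138²) = 23√85
dz/dt = y/z · dy/dt = 138/(23√85) · 6 = 36√85/85 ≈ 3.905 m/s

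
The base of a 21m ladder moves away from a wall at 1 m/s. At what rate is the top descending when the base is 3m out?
√3/12 ≈ 0.1443 m/s

x² + y² = 21²
2x·dx/dt + 2y·dy/dt = 0
dy/dt = -x/y · dx/dt = -3/(12√3) · 1 = -√3/12 m/s
The top is descending at √3/12 ≈ 0.1443 m/s.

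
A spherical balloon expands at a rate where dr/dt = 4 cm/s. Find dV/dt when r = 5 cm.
400π cm³/s

V = (4/3)πr³
dV/dt = dV/dr · dr/dt = 4πr² · 4
At r = 5: dV/dt = 400π cm³/s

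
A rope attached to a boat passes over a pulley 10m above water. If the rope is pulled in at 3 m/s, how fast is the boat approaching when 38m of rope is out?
19√21/28 ≈ 3.11 m/s

rope² = x² + 10²
x = √(38² - 10²) = 8√21
dx/dt = (rope/x) · d(rope)/dt = (38/(8√21)) · (-3) = -19√21/28 m/s
The boat approaches at 19√21/28 ≈ 3.11 m/s.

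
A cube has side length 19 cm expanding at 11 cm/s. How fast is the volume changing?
11913 cm³/s

V = s³
dV/dt = 3s² · ds/dt = 3·19²·11 = 11913 cm³/s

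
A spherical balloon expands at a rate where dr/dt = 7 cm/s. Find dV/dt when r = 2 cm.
112π cm³/s

V = (4/3)πr³
dV/dt = dV/dr · dr/dt = 4πr² · 7
At r = 2: dV/dt = 112π cm³/s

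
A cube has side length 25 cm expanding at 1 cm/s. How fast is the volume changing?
1875 cm³/s

V = s³
dV/dt = 3s² · ds/dt = 3·25²·1 = 1875 cm³/s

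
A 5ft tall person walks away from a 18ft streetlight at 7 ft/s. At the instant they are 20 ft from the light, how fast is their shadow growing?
35/13 ft/s

By similar triangles: 18/(x+s) = 5/s
Solving: s = 5x/13
ds/dt = 5/13 · dx/dt = 5/13 · 7 = 35/13 ft/s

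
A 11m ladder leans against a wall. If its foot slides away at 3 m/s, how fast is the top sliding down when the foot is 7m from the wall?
7√2/4 ≈ 2.475 m/s

x² + y² = 11²
2x·dx/dt + 2y·dy/dt = 0
dy/dt = -x/y · dx/dt = -7/(6√2) · 3 = -7√2/4 m/s
The top is descending at 7√2/4 ≈ 2.475 m/s.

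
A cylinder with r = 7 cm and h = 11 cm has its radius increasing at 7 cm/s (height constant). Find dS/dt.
350π cm²/s

S = 2πrh + 2πr² (lateral + bases)
dS/dt = (2πh + 4πr)·dr/dt = (2π·11 + 4π·7)·7
= 350π cm²/s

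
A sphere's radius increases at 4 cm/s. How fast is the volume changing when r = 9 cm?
1296π cm³/s

V = (4/3)πr³
dV/dt = dV/dr · dr/dt = 4πr² · 4
At r = 9: dV/dt = 1296π cm³/s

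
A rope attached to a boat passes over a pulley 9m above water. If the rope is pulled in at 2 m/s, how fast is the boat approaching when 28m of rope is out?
56√703/703 ≈ 2.112 m/s

rope² = x² + 9²
x = √(28² - 9²) = √703
dx/dt = (rope/x) · d(rope)/dt = (28/√703) · (-2) = -56√703/703 m/s
The boat approaches at 56√703/703 ≈ 2.112 m/s.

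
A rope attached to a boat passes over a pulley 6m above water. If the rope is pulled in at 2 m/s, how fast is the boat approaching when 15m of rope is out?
10√21/21 ≈ 2.182 m/s

rope² = x² + 6²
x = √(15² - 6²) = 3√21
dx/dt = (rope/x) · d(rope)/dt = (15/(3√21)) · (-2) = -10√21/21 m/s
The boat approaches at 10√21/21 ≈ 2.182 m/s.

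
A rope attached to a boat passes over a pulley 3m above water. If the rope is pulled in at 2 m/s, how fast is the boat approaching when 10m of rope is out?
20√91/91 ≈ 2.097 m/s

rope² = x² + 3²
x = √(10² - 3²) = √91
dx/dt = (rope/x) · d(rope)/dt = (10/√91) · (-2) = -20√91/91 m/s
The boat approaches at 20√91/91 ≈ 2.097 m/s.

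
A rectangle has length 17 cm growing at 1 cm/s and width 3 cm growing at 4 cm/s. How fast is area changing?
71 cm²/s

A = lw
dA/dt = w·dl/dt + l·dw/dt = 3·1 + 17·4 = 71 cm²/s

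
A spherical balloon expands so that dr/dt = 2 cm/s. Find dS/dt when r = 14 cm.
224π cm²/s

S = 4πr²
dS/dt = dS/dr · dr/dt = 8πr · 2
At r = 14: dS/dt = 224π cm²/s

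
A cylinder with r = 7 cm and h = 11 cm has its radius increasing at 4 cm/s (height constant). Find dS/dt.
200π cm²/s

S = 2πrh + 2πr² (lateral + bases)
dS/dt = (2πh + 4πr)·dr/dt = (2π·11 + 4π·7)·4
= 200π cm²/s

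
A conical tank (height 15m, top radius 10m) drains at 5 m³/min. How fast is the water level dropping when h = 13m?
45/(676π) ≈ 0.02119 m/min

r/h = 10/15, so r = (2/3)h
V = (1/3)πr²h = (1/3)π((2/3)h)²h = (4/27)πh³
dV/dh = (4/9)πh²
dh/dt = (dV/dt)/(dV/dh) = -5/((4/9)π·13²) = -45/(676π) m/min
The level is dropping at 45/(676π) ≈ 0.02119 m/min.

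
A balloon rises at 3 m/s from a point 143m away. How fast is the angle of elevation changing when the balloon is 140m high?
0.010712 rad/s

tan(θ) = y/143
sec²(θ) · dθ/dt = (1/143) · dy/dt
dθ/dt = cos²(θ)/143 · 3 = 143/(143² + 140²) · 3
dθ/dt = 0.010712 rad/s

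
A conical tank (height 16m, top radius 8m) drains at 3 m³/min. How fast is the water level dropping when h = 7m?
12/(49π) ≈ 0.07795 m/min

r/h = 8/16, so r = (1/2)h
V = (1/3)πr²h = (1/3)π((1/2)h)²h = (1/12)πh³
dV/dh = (1/4)πh²
dh/dt = (dV/dt)/(dV/dh) = -3/((1/4)π·7²) = -12/(49π) m/min
The level is dropping at 12/(49π) ≈ 0.07795 m/min.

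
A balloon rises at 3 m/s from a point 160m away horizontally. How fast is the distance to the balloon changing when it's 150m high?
45√481/481 ≈ 2.052 m/s

z² = 160² + y²
z = √(160² + 150²) = 10√481
dz/dt = y/z · dy/dt = 150/(10√481) · 3 = 45√481/481 ≈ 2.052 m/s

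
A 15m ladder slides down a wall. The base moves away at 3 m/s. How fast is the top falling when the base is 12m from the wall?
4 m/s

x² + y² = 15²
2x·dx/dt + 2y·dy/dt = 0
dy/dt = -x/y · dx/dt = -12/9 · 3 = -4 m/s
The top is descending at 4 m/s.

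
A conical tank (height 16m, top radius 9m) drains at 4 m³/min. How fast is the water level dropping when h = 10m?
256/(2025π) ≈ 0.04024 m/min

r/h = 9/16, so r = (9/16)h
V = (1/3)πr²h = (1/3)π((9/16)h)²h = (27/256)πh³
dV/dh = (81/256)πh²
dh/dt = (dV/dt)/(dV/dh) = -4/((81/256)π·10²) = -256/(2025π) m/min
The level is dropping at 256/(2025π) ≈ 0.04024 m/min.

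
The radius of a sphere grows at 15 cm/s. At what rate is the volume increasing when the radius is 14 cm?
11760π cm³/s

V = (4/3)πr³
dV/dt = dV/dr · dr/dt = 4πr² · 15
At r = 14: dV/dt = 11760π cm³/s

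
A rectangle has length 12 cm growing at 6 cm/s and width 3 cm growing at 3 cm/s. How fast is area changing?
54 cm²/s

A = lw
dA/dt = w·dl/dt + l·dw/dt = 3·6 + 12·3 = 54 cm²/s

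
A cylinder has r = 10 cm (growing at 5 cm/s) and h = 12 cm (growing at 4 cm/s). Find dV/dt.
1600π cm³/s

V = πr²h
dV/dt = 2πrh·dr/dt + πr²·dh/dt
= 2π(10)(12)(5) + π(10)²(4)
= 1600π cm³/s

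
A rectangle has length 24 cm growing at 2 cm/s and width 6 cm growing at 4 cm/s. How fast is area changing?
108 cm²/s

A = lw
dA/dt = w·dl/dt + l·dw/dt = 6·2 + 24·4 = 108 cm²/s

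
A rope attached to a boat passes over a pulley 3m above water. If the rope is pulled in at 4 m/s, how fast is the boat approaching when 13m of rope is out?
13√10/10 ≈ 4.111 m/s

rope² = x² + 3²
x = √(13² - 3²) = 4√10
dx/dt = (rope/x) · d(rope)/dt = (13/(4√10)) · (-4) = -13√10/10 m/s
The boat approaches at 13√10/10 ≈ 4.111 m/s.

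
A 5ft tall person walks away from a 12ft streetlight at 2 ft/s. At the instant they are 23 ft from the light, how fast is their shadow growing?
10/7 ft/s

By similar triangles: 12/(x+s) = 5/s
Solving: s = 5x/7
ds/dt = 5/7 · dx/dt = 5/7 · 2 = 10/7 ft/s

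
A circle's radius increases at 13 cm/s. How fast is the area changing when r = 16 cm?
416π cm²/s

A = πr²
dA/dt = 2πr · dr/dt = 2π(16)(13) = 416π cm²/s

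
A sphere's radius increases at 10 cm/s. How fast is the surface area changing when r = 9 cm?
720π cm²/s

S = 4πr²
dS/dt = dS/dr · dr/dt = 8πr · 10
At r = 9: dS/dt = 720π cm²/s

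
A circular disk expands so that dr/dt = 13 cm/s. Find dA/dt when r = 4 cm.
104π cm²/s

A = πr²
dA/dt = 2πr · dr/dt = 2π(4)(13) = 104π cm²/s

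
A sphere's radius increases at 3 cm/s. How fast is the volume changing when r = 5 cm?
300π cm³/s

V = (4/3)πr³
dV/dt = dV/dr · dr/dt = 4πr² · 3
At r = 5: dV/dt = 300π cm³/s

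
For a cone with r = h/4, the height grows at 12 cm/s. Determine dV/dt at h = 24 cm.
432π cm³/s

V = (1/3)π(h/4)²h = πh³/48
dV/dt = πh²/16 · 12
At h = 24: dV/dt = 432π cm³/s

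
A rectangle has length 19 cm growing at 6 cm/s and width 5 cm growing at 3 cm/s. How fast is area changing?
87 cm²/s

A = lw
dA/dt = w·dl/dt + l·dw/dt = 5·6 + 19·3 = 87 cm²/s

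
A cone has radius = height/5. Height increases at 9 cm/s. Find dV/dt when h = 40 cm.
576π cm³/s

V = (1/3)π(h/5)²h = πh³/75
dV/dt = πh²/25 · 9
At h = 40: dV/dt = 576π cm³/s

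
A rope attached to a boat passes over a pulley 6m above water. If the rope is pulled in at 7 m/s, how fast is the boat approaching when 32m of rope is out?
112√247/247 ≈ 7.126 m/s

rope² = x² + 6²
x = √(32² - 6²) = 2√247
dx/dt = (rope/x) · d(rope)/dt = (32/(2√247)) · (-7) = -112√247/247 m/s
The boat approaches at 112√247/247 ≈ 7.126 m/s.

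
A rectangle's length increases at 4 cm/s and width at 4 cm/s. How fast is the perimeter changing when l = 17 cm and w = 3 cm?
16 cm/s

P = 2(l + w)
dP/dt = 2(dl/dt + dw/dt) = 2(4 + 4) = 16 cm/s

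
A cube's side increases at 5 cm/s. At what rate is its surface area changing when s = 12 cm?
720 cm²/s

A = 6s²
dA/dt = 12s · ds/dt = 12·12·5 = 720 cm²/s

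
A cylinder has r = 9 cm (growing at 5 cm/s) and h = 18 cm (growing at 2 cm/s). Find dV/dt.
1782π cm³/s

V = πr²h
dV/dt = 2πrh·dr/dt + πr²·dh/dt
= 2π(9)(18)(5) + π(9)²(2)
= 1782π cm³/s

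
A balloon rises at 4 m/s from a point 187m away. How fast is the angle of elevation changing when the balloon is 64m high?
0.019148 rad/s

tan(θ) = y/187
sec²(θ) · dθ/dt = (1/187) · dy/dt
dθ/dt = cos²(θ)/187 · 4 = 187/(187² + 64²) · 4
dθ/dt = 0.019148 rad/s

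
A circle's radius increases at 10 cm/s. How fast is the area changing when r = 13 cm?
260π cm²/s

A = πr²
dA/dt = 2πr · dr/dt = 2π(13)(10) = 260π cm²/s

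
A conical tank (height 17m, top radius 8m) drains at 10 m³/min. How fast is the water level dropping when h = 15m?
289/(1440π) ≈ 0.06388 m/min

r/h = 8/17, so r = (8/17)h
V = (1/3)πr²h = (1/3)π((8/17)h)²h = (64/867)πh³
dV/dh = (64/289)πh²
dh/dt = (dV/dt)/(dV/dh) = -10/((64/289)π·15²) = -289/(1440π) m/min
The level is dropping at 289/(1440π) ≈ 0.06388 m/min.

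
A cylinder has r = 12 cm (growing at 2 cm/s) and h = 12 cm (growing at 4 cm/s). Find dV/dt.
1152π cm³/s

V = πr²h
dV/dt = 2πrh·dr/dt + πr²·dh/dt
= 2π(12)(12)(2) + π(12)²(4)
= 1152π cm³/s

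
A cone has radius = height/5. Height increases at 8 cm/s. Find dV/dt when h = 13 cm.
1352π/25 cm³/s

V = (1/3)π(h/5)²h = πh³/75
dV/dt = πh²/25 · 8
At h = 13: dV/dt = 1352π/25 cm³/s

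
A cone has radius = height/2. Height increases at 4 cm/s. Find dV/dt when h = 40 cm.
1600π cm³/s

V = (1/3)π(h/2)²h = πh³/12
dV/dt = πh²/4 · 4
At h = 40: dV/dt = 1600π cm³/s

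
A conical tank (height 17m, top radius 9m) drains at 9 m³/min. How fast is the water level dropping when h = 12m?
289/(1296π) ≈ 0.07098 m/min

r/h = 9/17, so r = (9/17)h
V = (1/3)πr²h = (1/3)π((9/17)h)²h = (27/289)πh³
dV/dh = (81/289)πh²
dh/dt = (dV/dt)/(dV/dh) = -9/((81/289)π·12²) = -289/(1296π) m/min
The level is dropping at 289/(1296π) ≈ 0.07098 m/min.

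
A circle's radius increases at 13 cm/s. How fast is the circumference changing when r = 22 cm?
26π cm/s

C = 2πr
dC/dt = 2π · dr/dt = 2π · 13 = 26π cm/s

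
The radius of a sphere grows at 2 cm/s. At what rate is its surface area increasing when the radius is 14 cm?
224π cm²/s

S = 4πr²
dS/dt = dS/dr · dr/dt = 8πr · 2
At r = 14: dS/dt = 224π cm²/s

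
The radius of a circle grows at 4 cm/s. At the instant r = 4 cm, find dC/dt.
8π cm/s

C = 2πr
dC/dt = 2π · dr/dt = 2π · 4 = 8π cm/s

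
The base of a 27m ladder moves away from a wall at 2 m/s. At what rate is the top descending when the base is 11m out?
11√38/76 ≈ 0.8922 m/s

x² + y² = 27²
2x·dx/dt + 2y·dy/dt = 0
dy/dt = -x/y · dx/dt = -11/(4√38) · 2 = -11√38/76 m/s
The top is descending at 11√38/76 ≈ 0.8922 m/s.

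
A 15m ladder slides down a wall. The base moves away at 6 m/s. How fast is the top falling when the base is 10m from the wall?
12√5/5 ≈ 5.367 m/s

x² + y² = 15²
2x·dx/dt + 2y·dy/dt = 0
dy/dt = -x/y · dx/dt = -10/(5√5) · 6 = -12√5/5 m/s
The top is descending at 12√5/5 ≈ 5.367 m/s.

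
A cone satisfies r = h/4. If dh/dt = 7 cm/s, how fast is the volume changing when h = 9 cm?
567π/16 cm³/s

V = (1/3)π(h/4)²h = πh³/48
dV/dt = πh²/16 · 7
At h = 9: dV/dt = 567π/16 cm³/s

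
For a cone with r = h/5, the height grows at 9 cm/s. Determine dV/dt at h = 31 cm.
8649π/25 cm³/s

V = (1/3)π(h/5)²h = πh³/75
dV/dt = πh²/25 · 9
At h = 31: dV/dt = 8649π/25 cm³/s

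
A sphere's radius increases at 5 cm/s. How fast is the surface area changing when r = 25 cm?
1000π cm²/s

S = 4πr²
dS/dt = dS/dr · dr/dt = 8πr · 5
At r = 25: dS/dt = 1000π cm²/s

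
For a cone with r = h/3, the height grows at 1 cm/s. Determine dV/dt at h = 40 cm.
1600π/9 cm³/s

V = (1/3)π(h/3)²h = πh³/27
dV/dt = πh²/9 · 1
At h = 40: dV/dt = 1600π/9 cm³/s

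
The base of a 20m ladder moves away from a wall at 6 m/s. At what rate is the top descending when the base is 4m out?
√6/2 ≈ 1.225 m/s

x² + y² = 20²
2x·dx/dt + 2y·dy/dt = 0
dy/dt = -x/y · dx/dt = -4/(8√6) · 6 = -√6/2 m/s
The top is descending at √6/2 ≈ 1.225 m/s.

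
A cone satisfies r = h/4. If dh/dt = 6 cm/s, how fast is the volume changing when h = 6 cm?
27π/2 cm³/s

V = (1/3)π(h/4)²h = πh³/48
dV/dt = πh²/16 · 6
At h = 6: dV/dt = 27π/2 cm³/s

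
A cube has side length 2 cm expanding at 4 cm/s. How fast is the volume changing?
48 cm³/s

V = s³
dV/dt = 3s² · ds/dt = 3·2²·4 = 48 cm³/s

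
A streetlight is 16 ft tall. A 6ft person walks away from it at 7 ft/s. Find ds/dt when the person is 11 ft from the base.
21/5 ft/s

By similar triangles: 16/(x+s) = 6/s
Solving: s = 6x/10
ds/dt = 6/10 · dx/dt = 3/5 · 7 = 21/5 ft/s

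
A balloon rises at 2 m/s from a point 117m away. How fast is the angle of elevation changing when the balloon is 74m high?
0.01221 rad/s

tan(θ) = y/117
sec²(θ) · dθ/dt = (1/117) · dy/dt
dθ/dt = cos²(θ)/117 · 2 = 117/(117² + 74²) · 2
dθ/dt = 0.01221 rad/s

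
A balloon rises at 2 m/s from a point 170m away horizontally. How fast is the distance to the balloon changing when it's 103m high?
206√39509/39509 ≈ 1.036 m/s

z² = 170² + y²
z = √(170² + 103²) = √39509
dz/dt = y/z · dy/dt = 103/√39509 · 2 = 206√39509/39509 ≈ 1.036 m/s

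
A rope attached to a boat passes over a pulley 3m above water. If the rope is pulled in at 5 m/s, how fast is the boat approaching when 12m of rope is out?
4√15/3 ≈ 5.164 m/s

rope² = x² + 3²
x = √(12² - 3²) = 3√15
dx/dt = (rope/x) · d(rope)/dt = (12/(3√15)) · (-5) = -4√15/3 m/s
The boat approaches at 4√15/3 ≈ 5.164 m/s.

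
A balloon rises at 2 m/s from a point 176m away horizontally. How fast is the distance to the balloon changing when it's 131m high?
262√48137/48137 ≈ 1.194 m/s

z² = 176² + y²
z = √(176² + 131²) = √48137
dz/dt = y/z · dy/dt = 131/√48137 · 2 = 262√48137/48137 ≈ 1.194 m/s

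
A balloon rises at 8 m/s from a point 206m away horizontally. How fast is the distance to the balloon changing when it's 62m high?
124√11570/5785 ≈ 2.306 m/s

z² = 206² + y²
z = √(206² + 62²) = 2√11570
dz/dt = y/z · dy/dt = 62/(2√11570) · 8 = 124√11570/5785 ≈ 2.306 m/s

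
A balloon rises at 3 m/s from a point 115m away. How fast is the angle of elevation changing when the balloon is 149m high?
0.009739 rad/s

tan(θ) = y/115
sec²(θ) · dθ/dt = (1/115) · dy/dt
dθ/dt = cos²(θ)/115 · 3 = 115/(115² + 149²) · 3
dθ/dt = 0.009739 rad/s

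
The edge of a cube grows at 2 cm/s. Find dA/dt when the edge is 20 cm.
480 cm²/s

A = 6s²
dA/dt = 12s · ds/dt = 12·20·2 = 480 cm²/s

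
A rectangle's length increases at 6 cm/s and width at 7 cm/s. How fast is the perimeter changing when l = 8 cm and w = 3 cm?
26 cm/s

P = 2(l + w)
dP/dt = 2(dl/dt + dw/dt) = 2(6 + 7) = 26 cm/s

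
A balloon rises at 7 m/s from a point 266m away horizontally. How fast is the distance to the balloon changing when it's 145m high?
1015√91781/91781 ≈ 3.35 m/s

z² = 266² + y²
z = √(266² + 145²) = √91781
dz/dt = y/z · dy/dt = 145/√91781 · 7 = 1015√91781/91781 ≈ 3.35 m/s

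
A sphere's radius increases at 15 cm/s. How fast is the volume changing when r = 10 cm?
6000π cm³/s

V = (4/3)πr³
dV/dt = dV/dr · dr/dt = 4πr² · 15
At r = 10: dV/dt = 6000π cm³/s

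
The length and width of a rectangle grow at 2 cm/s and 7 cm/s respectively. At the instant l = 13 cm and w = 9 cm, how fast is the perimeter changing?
18 cm/s

P = 2(l + w)
dP/dt = 2(dl/dt + dw/dt) = 2(2 + 7) = 18 cm/s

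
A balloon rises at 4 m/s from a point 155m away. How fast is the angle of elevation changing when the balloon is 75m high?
0.020911 rad/s

tan(θ) = y/155
sec²(θ) · dθ/dt = (1/155) · dy/dt
dθ/dt = cos²(θ)/155 · 4 = 155/(155² + 75²) · 4
dθ/dt = 0.020911 rad/s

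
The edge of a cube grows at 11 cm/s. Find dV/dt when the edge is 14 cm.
6468 cm³/s

V = s³
dV/dt = 3s² · ds/dt = 3·14²·11 = 6468 cm³/s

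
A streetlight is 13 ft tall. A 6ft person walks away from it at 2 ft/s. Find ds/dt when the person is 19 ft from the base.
12/7 ft/s

By similar triangles: 13/(x+s) = 6/s
Solving: s = 6x/7
ds/dt = 6/7 · dx/dt = 6/7 · 2 = 12/7 ft/s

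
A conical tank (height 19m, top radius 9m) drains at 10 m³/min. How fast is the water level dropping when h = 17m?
3610/(23409π) ≈ 0.04909 m/min

r/h = 9/19, so r = (9/19)h
V = (1/3)πr²h = (1/3)π((9/19)h)²h = (27/361)πh³
dV/dh = (81/361)πh²
dh/dt = (dV/dt)/(dV/dh) = -10/((81/361)π·17²) = -3610/(23409π) m/min
The level is dropping at 3610/(23409π) ≈ 0.04909 m/min.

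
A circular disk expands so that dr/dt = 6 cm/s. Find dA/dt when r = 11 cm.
132π cm²/s

A = πr²
dA/dt = 2πr · dr/dt = 2π(11)(6) = 132π cm²/s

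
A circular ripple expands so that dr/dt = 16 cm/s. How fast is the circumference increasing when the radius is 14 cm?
32π cm/s

C = 2πr
dC/dt = 2π · dr/dt = 2π · 16 = 32π cm/s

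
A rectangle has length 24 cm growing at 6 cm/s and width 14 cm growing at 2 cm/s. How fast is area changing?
132 cm²/s

A = lw
dA/dt = w·dl/dt + l·dw/dt = 14·6 + 24·2 = 132 cm²/s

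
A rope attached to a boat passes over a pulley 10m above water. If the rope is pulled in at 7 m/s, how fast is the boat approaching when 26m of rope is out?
91/12 ≈ 7.583 m/s

rope² = x² + 10²
x = √(26² - 10²) = 24
dx/dt = (rope/x) · d(rope)/dt = (26/24) · (-7) = -91/12 m/s
The boat approaches at 91/12 ≈ 7.583 m/s.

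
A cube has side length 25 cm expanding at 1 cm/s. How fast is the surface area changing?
300 cm²/s

A = 6s²
dA/dt = 12s · ds/dt = 12·25·1 = 300 cm²/s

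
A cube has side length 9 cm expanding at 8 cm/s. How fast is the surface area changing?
864 cm²/s

A = 6s²
dA/dt = 12s · ds/dt = 12·9·8 = 864 cm²/s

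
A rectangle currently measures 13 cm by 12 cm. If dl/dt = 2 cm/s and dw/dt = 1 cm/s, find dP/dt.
6 cm/s

P = 2(l + w)
dP/dt = 2(dl/dt + dw/dt) = 2(2 + 1) = 6 cm/s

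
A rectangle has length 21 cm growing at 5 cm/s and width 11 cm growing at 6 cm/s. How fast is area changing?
181 cm²/s

A = lw
dA/dt = w·dl/dt + l·dw/dt = 11·5 + 21·6 = 181 cm²/s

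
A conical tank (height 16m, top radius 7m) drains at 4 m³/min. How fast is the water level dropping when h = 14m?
256/(2401π) ≈ 0.03394 m/min

r/h = 7/16, so r = (7/16)h
V = (1/3)πr²h = (1/3)π((7/16)h)²h = (49/768)πh³
dV/dh = (49/256)πh²
dh/dt = (dV/dt)/(dV/dh) = -4/((49/256)π·14²) = -256/(2401π) m/min
The level is dropping at 256/(2401π) ≈ 0.03394 m/min.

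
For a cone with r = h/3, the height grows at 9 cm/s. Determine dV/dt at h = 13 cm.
169π cm³/s

V = (1/3)π(h/3)²h = πh³/27
dV/dt = πh²/9 · 9
At h = 13: dV/dt = 169π cm³/s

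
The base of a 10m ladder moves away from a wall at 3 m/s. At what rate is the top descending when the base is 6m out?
9/4 = 2.25 m/s

x² + y² = 10²
2x·dx/dt + 2y·dy/dt = 0
dy/dt = -x/y · dx/dt = -6/8 · 3 = -9/4 m/s
The top is descending at 9/4 = 2.25 m/s.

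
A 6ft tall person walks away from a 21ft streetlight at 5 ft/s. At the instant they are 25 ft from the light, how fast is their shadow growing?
2 ft/s

By similar triangles: 21/(x+s) = 6/s
Solving: s = 6x/15
ds/dt = 6/15 · dx/dt = 2/5 · 5 = 2 ft/s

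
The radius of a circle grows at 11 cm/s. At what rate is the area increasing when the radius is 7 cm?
154π cm²/s

A = πr²
dA/dt = 2πr · dr/dt = 2π(7)(11) = 154π cm²/s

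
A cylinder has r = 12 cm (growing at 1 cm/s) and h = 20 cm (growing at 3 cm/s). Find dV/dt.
912π cm³/s

V = πr²h
dV/dt = 2πrh·dr/dt + πr²·dh/dt
= 2π(12)(20)(1) + π(12)²(3)
= 912π cm³/s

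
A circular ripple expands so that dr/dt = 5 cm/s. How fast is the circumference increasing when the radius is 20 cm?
10π cm/s

C = 2πr
dC/dt = 2π · dr/dt = 2π · 5 = 10π cm/s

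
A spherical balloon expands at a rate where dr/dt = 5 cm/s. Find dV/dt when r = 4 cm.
320π cm³/s

V = (4/3)πr³
dV/dt = dV/dr · dr/dt = 4πr² · 5
At r = 4: dV/dt = 320π cm³/s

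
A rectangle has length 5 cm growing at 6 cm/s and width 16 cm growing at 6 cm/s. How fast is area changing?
126 cm²/s

A = lw
dA/dt = w·dl/dt + l·dw/dt = 16·6 + 5·6 = 126 cm²/s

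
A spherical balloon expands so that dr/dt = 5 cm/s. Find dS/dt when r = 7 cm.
280π cm²/s

S = 4πr²
dS/dt = dS/dr · dr/dt = 8πr · 5
At r = 7: dS/dt = 280π cm²/s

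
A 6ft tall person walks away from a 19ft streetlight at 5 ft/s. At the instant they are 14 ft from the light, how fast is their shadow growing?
30/13 ft/s

By similar triangles: 19/(x+s) = 6/s
Solving: s = 6x/13
ds/dt = 6/13 · dx/dt = 6/13 · 5 = 30/13 ft/s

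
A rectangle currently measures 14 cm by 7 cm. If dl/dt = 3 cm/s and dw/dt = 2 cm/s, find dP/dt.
10 cm/s

P = 2(l + w)
dP/dt = 2(dl/dt + dw/dt) = 2(3 + 2) = 10 cm/s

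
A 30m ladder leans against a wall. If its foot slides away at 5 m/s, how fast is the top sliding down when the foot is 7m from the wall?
35√851/851 ≈ 1.2 m/s

x² + y² = 30²
2x·dx/dt + 2y·dy/dt = 0
dy/dt = -x/y · dx/dt = -7/√851 · 5 = -35√851/851 m/s
The top is descending at 35√851/851 ≈ 1.2 m/s.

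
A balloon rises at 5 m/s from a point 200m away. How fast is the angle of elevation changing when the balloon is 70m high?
0.022272 rad/s

tan(θ) = y/200
sec²(θ) · dθ/dt = (1/200) · dy/dt
dθ/dt = cos²(θ)/200 · 5 = 200/(200² + 70²) · 5
dθ/dt = 0.022272 rad/s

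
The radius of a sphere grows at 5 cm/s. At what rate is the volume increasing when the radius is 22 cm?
9680π cm³/s

V = (4/3)πr³
dV/dt = dV/dr · dr/dt = 4πr² · 5
At r = 22: dV/dt = 9680π cm³/s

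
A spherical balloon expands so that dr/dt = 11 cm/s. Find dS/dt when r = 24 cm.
2112π cm²/s

S = 4πr²
dS/dt = dS/dr · dr/dt = 8πr · 11
At r = 24: dS/dt = 2112π cm²/s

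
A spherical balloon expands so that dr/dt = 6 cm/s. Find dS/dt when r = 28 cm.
1344π cm²/s

S = 4πr²
dS/dt = dS/dr · dr/dt = 8πr · 6
At r = 28: dS/dt = 1344π cm²/s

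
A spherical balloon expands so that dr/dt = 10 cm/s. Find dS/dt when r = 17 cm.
1360π cm²/s

S = 4πr²
dS/dt = dS/dr · dr/dt = 8πr · 10
At r = 17: dS/dt = 1360π cm²/s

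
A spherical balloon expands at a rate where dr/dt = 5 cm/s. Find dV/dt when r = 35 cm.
24500π cm³/s

V = (4/3)πr³
dV/dt = dV/dr · dr/dt = 4πr² · 5
At r = 35: dV/dt = 24500π cm³/s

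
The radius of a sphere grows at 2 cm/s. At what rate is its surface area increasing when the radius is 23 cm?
368π cm²/s

S = 4πr²
dS/dt = dS/dr · dr/dt = 8πr · 2
At r = 23: dS/dt = 368π cm²/s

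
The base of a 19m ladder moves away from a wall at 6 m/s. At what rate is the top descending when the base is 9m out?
27√70/70 ≈ 3.227 m/s

x² + y² = 19²
2x·dx/dt + 2y·dy/dt = 0
dy/dt = -x/y · dx/dt = -9/(2√70) · 6 = -27√70/70 m/s
The top is descending at 27√70/70 ≈ 3.227 m/s.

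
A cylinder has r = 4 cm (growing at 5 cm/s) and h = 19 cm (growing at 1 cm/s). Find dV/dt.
776π cm³/s

V = πr²h
dV/dt = 2πrh·dr/dt + πr²·dh/dt
= 2π(4)(19)(5) + π(4)²(1)
= 776π cm³/s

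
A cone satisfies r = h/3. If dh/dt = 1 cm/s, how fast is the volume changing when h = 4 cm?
16π/9 cm³/s

V = (1/3)π(h/3)²h = πh³/27
dV/dt = πh²/9 · 1
At h = 4: dV/dt = 16π/9 cm³/s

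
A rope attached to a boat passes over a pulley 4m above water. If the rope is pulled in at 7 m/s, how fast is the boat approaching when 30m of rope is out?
105√221/221 ≈ 7.063 m/s

rope² = x² + 4²
x = √(30² - 4²) = 2√221
dx/dt = (rope/x) · d(rope)/dt = (30/(2√221)) · (-7) = -105√221/221 m/s
The boat approaches at 105√221/221 ≈ 7.063 m/s.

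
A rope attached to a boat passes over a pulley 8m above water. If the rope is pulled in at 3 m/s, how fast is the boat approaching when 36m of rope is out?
27√77/77 ≈ 3.077 m/s

rope² = x² + 8²
x = √(36² - 8²) = 4√77
dx/dt = (rope/x) · d(rope)/dt = (36/(4√77)) · (-3) = -27√77/77 m/s
The boat approaches at 27√77/77 ≈ 3.077 m/s.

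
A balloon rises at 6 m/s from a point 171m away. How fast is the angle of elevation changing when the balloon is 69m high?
0.030175 rad/s

tan(θ) = y/171
sec²(θ) · dθ/dt = (1/171) · dy/dt
dθ/dt = cos²(θ)/171 · 6 = 171/(171² + 69²) · 6
dθ/dt = 0.030175 rad/s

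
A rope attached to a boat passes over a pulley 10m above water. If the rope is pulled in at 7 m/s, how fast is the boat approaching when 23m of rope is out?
161√429/429 ≈ 7.773 m/s

rope² = x² + 10²
x = √(23² - 10²) = √429
dx/dt = (rope/x) · d(rope)/dt = (23/√429) · (-7) = -161√429/429 m/s
The boat approaches at 161√429/429 ≈ 7.773 m/s.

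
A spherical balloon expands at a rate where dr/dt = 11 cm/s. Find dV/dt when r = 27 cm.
32076π cm³/s

V = (4/3)πr³
dV/dt = dV/dr · dr/dt = 4πr² · 11
At r = 27: dV/dt = 32076π cm³/s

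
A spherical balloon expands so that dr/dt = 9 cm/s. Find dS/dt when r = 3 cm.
216π cm²/s

S = 4πr²
dS/dt = dS/dr · dr/dt = 8πr · 9
At r = 3: dS/dt = 216π cm²/s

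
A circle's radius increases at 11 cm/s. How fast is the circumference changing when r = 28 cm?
22π cm/s

C = 2πr
dC/dt = 2π · dr/dt = 2π · 11 = 22π cm/s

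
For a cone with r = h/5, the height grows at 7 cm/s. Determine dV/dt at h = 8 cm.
448π/25 cm³/s

V = (1/3)π(h/5)²h = πh³/75
dV/dt = πh²/25 · 7
At h = 8: dV/dt = 448π/25 cm³/s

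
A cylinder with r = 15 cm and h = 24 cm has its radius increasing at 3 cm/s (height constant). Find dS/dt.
324π cm²/s

S = 2πrh + 2πr² (lateral + bases)
dS/dt = (2πh + 4πr)·dr/dt = (2π·24 + 4π·15)·3
= 324π cm²/s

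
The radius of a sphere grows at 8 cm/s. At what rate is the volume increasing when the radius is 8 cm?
2048π cm³/s

V = (4/3)πr³
dV/dt = dV/dr · dr/dt = 4πr² · 8
At r = 8: dV/dt = 2048π cm³/s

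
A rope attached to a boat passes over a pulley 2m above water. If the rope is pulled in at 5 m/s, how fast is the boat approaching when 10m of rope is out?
25√6/12 ≈ 5.103 m/s

rope² = x² + 2²
x = √(10² - 2²) = 4√6
dx/dt = (rope/x) · d(rope)/dt = (10/(4√6)) · (-5) = -25√6/12 m/s
The boat approaches at 25√6/12 ≈ 5.103 m/s.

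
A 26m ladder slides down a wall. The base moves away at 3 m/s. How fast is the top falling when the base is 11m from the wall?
11√555/185 ≈ 1.401 m/s

x² + y² = 26²
2x·dx/dt + 2y·dy/dt = 0
dy/dt = -x/y · dx/dt = -11/√555 · 3 = -11√555/185 m/s
The top is descending at 11√555/185 ≈ 1.401 m/s.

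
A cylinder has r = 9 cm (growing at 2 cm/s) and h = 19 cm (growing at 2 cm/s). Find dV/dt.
846π cm³/s

V = πr²h
dV/dt = 2πrh·dr/dt + πr²·dh/dt
= 2π(9)(19)(2) + π(9)²(2)
= 846π cm³/s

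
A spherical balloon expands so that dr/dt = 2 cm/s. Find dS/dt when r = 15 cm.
240π cm²/s

S = 4πr²
dS/dt = dS/dr · dr/dt = 8πr · 2
At r = 15: dS/dt = 240π cm²/s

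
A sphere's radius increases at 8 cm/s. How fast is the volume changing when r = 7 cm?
1568π cm³/s

V = (4/3)πr³
dV/dt = dV/dr · dr/dt = 4πr² · 8
At r = 7: dV/dt = 1568π cm³/s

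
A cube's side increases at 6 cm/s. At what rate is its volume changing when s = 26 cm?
12168 cm³/s

V = s³
dV/dt = 3s² · ds/dt = 3·26²·6 = 12168 cm³/s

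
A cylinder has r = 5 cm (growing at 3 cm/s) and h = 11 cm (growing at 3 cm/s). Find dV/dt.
405π cm³/s

V = πr²h
dV/dt = 2πrh·dr/dt + πr²·dh/dt
= 2π(5)(11)(3) + π(5)²(3)
= 405π cm³/s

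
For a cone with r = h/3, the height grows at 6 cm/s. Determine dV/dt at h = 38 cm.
2888π/3 cm³/s

V = (1/3)π(h/3)²h = πh³/27
dV/dt = πh²/9 · 6
At h = 38: dV/dt = 2888π/3 cm³/s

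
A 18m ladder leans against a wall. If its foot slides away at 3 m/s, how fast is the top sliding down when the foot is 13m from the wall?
39√155/155 ≈ 3.133 m/s

x² + y² = 18²
2x·dx/dt + 2y·dy/dt = 0
dy/dt = -x/y · dx/dt = -13/√155 · 3 = -39√155/155 m/s
The top is descending at 39√155/155 ≈ 3.133 m/s.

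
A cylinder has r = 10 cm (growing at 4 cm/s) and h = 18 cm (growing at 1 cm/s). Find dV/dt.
1540π cm³/s

V = πr²h
dV/dt = 2πrh·dr/dt + πr²·dh/dt
= 2π(10)(18)(4) + π(10)²(1)
= 1540π cm³/s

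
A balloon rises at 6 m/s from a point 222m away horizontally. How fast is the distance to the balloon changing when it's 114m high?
57√1730/865 ≈ 2.741 m/s

z² = 222² + y²
z = √(222² + 114²) = 6√1730
dz/dt = y/z · dy/dt = 114/(6√1730) · 6 = 57√1730/865 ≈ 2.741 m/s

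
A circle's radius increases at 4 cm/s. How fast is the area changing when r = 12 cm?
96π cm²/s

A = πr²
dA/dt = 2πr · dr/dt = 2π(12)(4) = 96π cm²/s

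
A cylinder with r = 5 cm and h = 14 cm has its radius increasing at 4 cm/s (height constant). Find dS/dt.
192π cm²/s

S = 2πrh + 2πr² (lateral + bases)
dS/dt = (2πh + 4πr)·dr/dt = (2π·14 + 4π·5)·4
= 192π cm²/s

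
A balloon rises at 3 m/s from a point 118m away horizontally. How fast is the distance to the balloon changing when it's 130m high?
195√7706/7706 ≈ 2.221 m/s

z² = 118² + y²
z = √(118² + 130²) = 2√7706
dz/dt = y/z · dy/dt = 130/(2√7706) · 3 = 195√7706/7706 ≈ 2.221 m/s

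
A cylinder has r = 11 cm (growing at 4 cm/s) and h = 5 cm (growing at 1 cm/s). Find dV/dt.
561π cm³/s

V = πr²h
dV/dt = 2πrh·dr/dt + πr²·dh/dt
= 2π(11)(5)(4) + π(11)²(1)
= 561π cm³/s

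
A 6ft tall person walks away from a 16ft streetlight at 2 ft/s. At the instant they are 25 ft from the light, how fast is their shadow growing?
6/5 ft/s

By similar triangles: 16/(x+s) = 6/s
Solving: s = 6x/10
ds/dt = 6/10 · dx/dt = 3/5 · 2 = 6/5 ft/s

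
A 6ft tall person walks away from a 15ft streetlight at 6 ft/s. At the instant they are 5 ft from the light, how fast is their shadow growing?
4 ft/s

By similar triangles: 15/(x+s) = 6/s
Solving: s = 6x/9
ds/dt = 6/9 · dx/dt = 2/3 · 6 = 4 ft/s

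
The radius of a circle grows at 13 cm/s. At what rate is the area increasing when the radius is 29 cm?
754π cm²/s

A = πr²
dA/dt = 2πr · dr/dt = 2π(29)(13) = 754π cm²/s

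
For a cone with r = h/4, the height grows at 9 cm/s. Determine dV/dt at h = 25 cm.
5625π/16 cm³/s

V = (1/3)π(h/4)²h = πh³/48
dV/dt = πh²/16 · 9
At h = 25: dV/dt = 5625π/16 cm³/s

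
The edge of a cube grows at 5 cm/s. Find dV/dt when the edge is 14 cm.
2940 cm³/s

V = s³
dV/dt = 3s² · ds/dt = 3·14²·5 = 2940 cm³/s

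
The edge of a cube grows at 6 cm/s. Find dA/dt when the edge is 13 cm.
936 cm²/s

A = 6s²
dA/dt = 12s · ds/dt = 12·13·6 = 936 cm²/s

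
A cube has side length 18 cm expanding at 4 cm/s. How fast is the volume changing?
3888 cm³/s

V = s³
dV/dt = 3s² · ds/dt = 3·18²·4 = 3888 cm³/s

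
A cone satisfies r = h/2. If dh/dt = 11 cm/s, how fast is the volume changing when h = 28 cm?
2156π cm³/s

V = (1/3)π(h/2)²h = πh³/12
dV/dt = πh²/4 · 11
At h = 28: dV/dt = 2156π cm³/s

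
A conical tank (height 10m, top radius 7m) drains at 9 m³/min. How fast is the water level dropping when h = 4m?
225/(196π) ≈ 0.3654 m/min

r/h = 7/10, so r = (7/10)h
V = (1/3)πr²h = (1/3)π((7/10)h)²h = (49/300)πh³
dV/dh = (49/100)πh²
dh/dt = (dV/dt)/(dV/dh) = -9/((49/100)π·4²) = -225/(196π) m/min
The level is dropping at 225/(196π) ≈ 0.3654 m/min.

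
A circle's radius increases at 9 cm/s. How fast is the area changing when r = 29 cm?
522π cm²/s

A = πr²
dA/dt = 2πr · dr/dt = 2π(29)(9) = 522π cm²/s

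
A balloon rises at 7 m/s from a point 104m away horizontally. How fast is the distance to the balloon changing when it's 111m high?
777√23137/23137 ≈ 5.108 m/s

z² = 104² + y²
z = √(104² + 111²) = √23137
dz/dt = y/z · dy/dt = 111/√23137 · 7 = 777√23137/23137 ≈ 5.108 m/s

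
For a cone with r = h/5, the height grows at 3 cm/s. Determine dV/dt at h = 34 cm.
3468π/25 cm³/s

V = (1/3)π(h/5)²h = πh³/75
dV/dt = πh²/25 · 3
At h = 34: dV/dt = 3468π/25 cm³/s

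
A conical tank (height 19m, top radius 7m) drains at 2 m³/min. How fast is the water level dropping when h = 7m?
722/(2401π) ≈ 0.09572 m/min

r/h = 7/19, so r = (7/19)h
V = (1/3)πr²h = (1/3)π((7/19)h)²h = (49/1083)πh³
dV/dh = (49/361)πh²
dh/dt = (dV/dt)/(dV/dh) = -2/((49/361)π·7²) = -722/(2401π) m/min
The level is dropping at 722/(2401π) ≈ 0.09572 m/min.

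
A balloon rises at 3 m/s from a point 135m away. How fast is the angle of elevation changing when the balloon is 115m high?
0.012878 rad/s

tan(θ) = y/135
sec²(θ) · dθ/dt = (1/135) · dy/dt
dθ/dt = cos²(θ)/135 · 3 = 135/(135² + 115²) · 3
dθ/dt = 0.012878 rad/s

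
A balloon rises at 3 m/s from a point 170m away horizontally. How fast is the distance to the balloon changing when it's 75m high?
45√1381/1381 ≈ 1.211 m/s

z² = 170² + y²
z = √(170² + 75²) = 5√1381
dz/dt = y/z · dy/dt = 75/(5√1381) · 3 = 45√1381/1381 ≈ 1.211 m/s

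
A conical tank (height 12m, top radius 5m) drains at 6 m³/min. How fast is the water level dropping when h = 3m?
96/(25π) ≈ 1.222 m/min

r/h = 5/12, so r = (5/12)h
V = (1/3)πr²h = (1/3)π((5/12)h)²h = (25/432)πh³
dV/dh = (25/144)πh²
dh/dt = (dV/dt)/(dV/dh) = -6/((25/144)π·3²) = -96/(25π) m/min
The level is dropping at 96/(25π) ≈ 1.222 m/min.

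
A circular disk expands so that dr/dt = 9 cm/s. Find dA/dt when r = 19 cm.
342π cm²/s

A = πr²
dA/dt = 2πr · dr/dt = 2π(19)(9) = 342π cm²/s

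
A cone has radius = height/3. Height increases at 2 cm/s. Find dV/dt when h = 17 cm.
578π/9 cm³/s

V = (1/3)π(h/3)²h = πh³/27
dV/dt = πh²/9 · 2
At h = 17: dV/dt = 578π/9 cm³/s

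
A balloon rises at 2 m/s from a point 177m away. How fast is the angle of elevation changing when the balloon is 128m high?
0.007419 rad/s

tan(θ) = y/177
sec²(θ) · dθ/dt = (1/177) · dy/dt
dθ/dt = cos²(θ)/177 · 2 = 177/(177² + 128²) · 2
dθ/dt = 0.007419 rad/s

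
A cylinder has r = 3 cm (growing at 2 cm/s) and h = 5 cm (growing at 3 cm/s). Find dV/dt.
87π cm³/s

V = πr²h
dV/dt = 2πrh·dr/dt + πr²·dh/dt
= 2π(3)(5)(2) + π(3)²(3)
= 87π cm³/s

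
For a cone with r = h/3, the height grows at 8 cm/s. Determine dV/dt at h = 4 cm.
128π/9 cm³/s

V = (1/3)π(h/3)²h = πh³/27
dV/dt = πh²/9 · 8
At h = 4: dV/dt = 128π/9 cm³/s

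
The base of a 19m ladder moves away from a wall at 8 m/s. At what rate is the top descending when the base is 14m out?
112√165/165 ≈ 8.719 m/s

x² + y² = 19²
2x·dx/dt + 2y·dy/dt = 0
dy/dt = -x/y · dx/dt = -14/√165 · 8 = -112√165/165 m/s
The top is descending at 112√165/165 ≈ 8.719 m/s.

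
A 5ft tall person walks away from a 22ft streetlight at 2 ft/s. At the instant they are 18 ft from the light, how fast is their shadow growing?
10/17 ft/s

By similar triangles: 22/(x+s) = 5/s
Solving: s = 5x/17
ds/dt = 5/17 · dx/dt = 5/17 · 2 = 10/17 ft/s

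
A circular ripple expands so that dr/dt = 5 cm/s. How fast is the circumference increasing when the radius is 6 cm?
10π cm/s

C = 2πr
dC/dt = 2π · dr/dt = 2π · 5 = 10π cm/s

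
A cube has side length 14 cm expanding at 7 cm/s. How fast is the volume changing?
4116 cm³/s

V = s³
dV/dt = 3s² · ds/dt = 3·14²·7 = 4116 cm³/s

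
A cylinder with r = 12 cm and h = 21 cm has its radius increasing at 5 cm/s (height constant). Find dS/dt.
450π cm²/s

S = 2πrh + 2πr² (lateral + bases)
dS/dt = (2πh + 4πr)·dr/dt = (2π·21 + 4π·12)·5
= 450π cm²/s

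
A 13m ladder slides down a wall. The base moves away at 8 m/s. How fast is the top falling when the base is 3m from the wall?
3√10/5 ≈ 1.897 m/s

x² + y² = 13²
2x·dx/dt + 2y·dy/dt = 0
dy/dt = -x/y · dx/dt = -3/(4√10) · 8 = -3√10/5 m/s
The top is descending at 3√10/5 ≈ 1.897 m/s.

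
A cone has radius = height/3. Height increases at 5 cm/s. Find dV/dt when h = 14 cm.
980π/9 cm³/s

V = (1/3)π(h/3)²h = πh³/27
dV/dt = πh²/9 · 5
At h = 14: dV/dt = 980π/9 cm³/s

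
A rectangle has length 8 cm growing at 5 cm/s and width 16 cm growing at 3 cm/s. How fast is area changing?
104 cm²/s

A = lw
dA/dt = w·dl/dt + l·dw/dt = 16·5 + 8·3 = 104 cm²/s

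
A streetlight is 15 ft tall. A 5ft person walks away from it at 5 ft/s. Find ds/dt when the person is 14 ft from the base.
5/2 ft/s

By similar triangles: 15/(x+s) = 5/s
Solving: s = 5x/10
ds/dt = 5/10 · dx/dt = 1/2 · 5 = 5/2 ft/s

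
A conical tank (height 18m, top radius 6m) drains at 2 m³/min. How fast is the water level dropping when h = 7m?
18/(49π) ≈ 0.1169 m/min

r/h = 6/18, so r = (1/3)h
V = (1/3)πr²h = (1/3)π((1/3)h)²h = (1/27)πh³
dV/dh = (1/9)πh²
dh/dt = (dV/dt)/(dV/dh) = -2/((1/9)π·7²) = -18/(49π) m/min
The level is dropping at 18/(49π) ≈ 0.1169 m/min.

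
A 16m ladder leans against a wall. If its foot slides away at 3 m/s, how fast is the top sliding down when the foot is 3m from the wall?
9√247/247 ≈ 0.5727 m/s

x² + y² = 16²
2x·dx/dt + 2y·dy/dt = 0
dy/dt = -x/y · dx/dt = -3/√247 · 3 = -9√247/247 m/s
The top is descending at 9√247/247 ≈ 0.5727 m/s.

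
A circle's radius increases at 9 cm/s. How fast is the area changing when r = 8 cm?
144π cm²/s

A = πr²
dA/dt = 2πr · dr/dt = 2π(8)(9) = 144π cm²/s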